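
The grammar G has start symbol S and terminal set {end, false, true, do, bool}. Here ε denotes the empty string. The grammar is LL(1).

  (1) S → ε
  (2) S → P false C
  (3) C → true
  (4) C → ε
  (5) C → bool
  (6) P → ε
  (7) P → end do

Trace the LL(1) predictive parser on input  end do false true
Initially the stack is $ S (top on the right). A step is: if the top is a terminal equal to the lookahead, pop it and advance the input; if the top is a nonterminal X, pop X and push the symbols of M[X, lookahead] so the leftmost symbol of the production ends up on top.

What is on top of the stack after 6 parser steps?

step 1: stack=$ S  input=end do false true $  — expand S → P false C
step 2: stack=$ C false P  input=end do false true $  — expand P → end do
step 3: stack=$ C false do end  input=end do false true $  — match end
step 4: stack=$ C false do  input=do false true $  — match do
step 5: stack=$ C false  input=false true $  — match false
step 6: stack=$ C  input=true $  — expand C → true
Stack after step 6: $ true (top = true).

true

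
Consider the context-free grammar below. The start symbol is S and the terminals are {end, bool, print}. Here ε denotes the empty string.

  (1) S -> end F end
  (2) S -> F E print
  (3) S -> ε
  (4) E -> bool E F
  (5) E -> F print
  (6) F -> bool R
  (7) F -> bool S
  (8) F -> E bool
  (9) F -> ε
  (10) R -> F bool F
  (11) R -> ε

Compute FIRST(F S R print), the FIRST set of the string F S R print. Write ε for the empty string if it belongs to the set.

{bool, end, print}

FIRST(S) = {ε, bool, end, print}  (via F E print)
FIRST(E) = {bool, print}  (via F print)
FIRST(F) = {ε, bool, print}  (via E bool)
FIRST(R) = {ε, bool, print}  (via F bool F)
FIRST(F S R print): take FIRST of each symbol in turn, carrying on past any symbol whose FIRST contains ε; result {bool, end, print}.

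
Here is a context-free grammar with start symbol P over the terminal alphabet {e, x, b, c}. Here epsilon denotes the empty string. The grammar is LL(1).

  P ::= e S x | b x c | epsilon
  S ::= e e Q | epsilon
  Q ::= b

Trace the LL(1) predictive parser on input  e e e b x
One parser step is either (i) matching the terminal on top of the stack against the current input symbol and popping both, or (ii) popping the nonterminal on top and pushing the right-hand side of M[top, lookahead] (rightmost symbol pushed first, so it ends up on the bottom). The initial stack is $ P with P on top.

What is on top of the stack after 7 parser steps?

x

step 1: stack=$ P  input=e e e b x $  — expand P ::= e S x
step 2: stack=$ x S e  input=e e e b x $  — match e
step 3: stack=$ x S  input=e e b x $  — expand S ::= e e Q
step 4: stack=$ x Q e e  input=e e b x $  — match e
step 5: stack=$ x Q e  input=e b x $  — match e
step 6: stack=$ x Q  input=b x $  — expand Q ::= b
step 7: stack=$ x b  input=b x $  — match b
Stack after step 7: $ x (top = x).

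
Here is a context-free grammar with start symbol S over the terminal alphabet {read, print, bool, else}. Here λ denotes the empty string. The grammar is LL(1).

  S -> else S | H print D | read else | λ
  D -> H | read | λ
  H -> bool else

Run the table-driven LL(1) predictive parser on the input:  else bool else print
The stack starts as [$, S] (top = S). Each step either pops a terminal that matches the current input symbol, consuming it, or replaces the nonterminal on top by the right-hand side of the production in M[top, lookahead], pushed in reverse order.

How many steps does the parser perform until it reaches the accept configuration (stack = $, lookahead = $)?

step 1: stack=$ S  input=else bool else print $  — expand S -> else S
step 2: stack=$ S else  input=else bool else print $  — match else
step 3: stack=$ S  input=bool else print $  — expand S -> H print D
step 4: stack=$ D print H  input=bool else print $  — expand H -> bool else
step 5: stack=$ D print else bool  input=bool else print $  — match bool
step 6: stack=$ D print else  input=else print $  — match else
step 7: stack=$ D print  input=print $  — match print
step 8: stack=$ D  input=$  — expand D -> λ
Accept reached after 8 steps.

8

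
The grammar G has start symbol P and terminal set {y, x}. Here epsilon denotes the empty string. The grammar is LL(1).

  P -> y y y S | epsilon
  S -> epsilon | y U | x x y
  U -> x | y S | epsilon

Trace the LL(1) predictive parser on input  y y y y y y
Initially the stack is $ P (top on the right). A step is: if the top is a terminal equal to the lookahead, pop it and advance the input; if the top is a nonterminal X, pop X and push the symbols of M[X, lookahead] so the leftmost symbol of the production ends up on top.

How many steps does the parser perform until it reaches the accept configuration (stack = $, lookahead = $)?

      Stack      Input          Action
   1  $ P        y y y y y y $  expand P -> y y y S
   2  $ S y y y  y y y y y y $  match y
   3  $ S y y    y y y y y $    match y
   4  $ S y      y y y y $      match y
   5  $ S        y y y $        expand S -> y U
   6  $ U y      y y y $        match y
   7  $ U        y y $          expand U -> y S
   8  $ S y      y y $          match y
   9  $ S        y $            expand S -> y U
  10  $ U y      y $            match y
  11  $ U        $              expand U -> epsilon
Accept reached after 11 steps.

11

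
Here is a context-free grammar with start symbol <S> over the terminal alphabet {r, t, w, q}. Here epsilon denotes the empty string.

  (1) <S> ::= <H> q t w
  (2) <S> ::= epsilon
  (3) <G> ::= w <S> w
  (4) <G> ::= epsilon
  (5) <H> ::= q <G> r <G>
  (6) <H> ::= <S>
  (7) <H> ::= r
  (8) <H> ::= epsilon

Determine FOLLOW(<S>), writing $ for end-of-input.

FIRST(<G>): from <G>::=w <S> w we get {w}; from <G>::=epsilon we get {epsilon}. So FIRST(<G>) = {epsilon, w}.
FIRST(<S>): from <S>::=<H> q t w we get {q, r}; from <S>::=epsilon we get {epsilon}. So FIRST(<S>) = {epsilon, q, r}.
FIRST(<H>): from <H>::=q <G> r <G> we get {q}; from <H>::=<S> we get {epsilon, q, r}; from <H>::=r we get {r}; from <H>::=epsilon we get {epsilon}. So FIRST(<H>) = {epsilon, q, r}.
FOLLOW(<S>) includes $ since <S> is the start symbol.
FOLLOW(<H>): in <S>::=<H> q t w, <H> is followed by q t w with FIRST {q}. Thus FOLLOW(<H>) = {q}.
FOLLOW(<S>): in <G>::=w <S> w, <S> is followed by w with FIRST {w}; in <H>::=<S>, the suffix after <S> is empty, so FOLLOW(<S>) ⊇ FOLLOW(<H>) = {q}. Thus FOLLOW(<S>) = {$, q, w}.
FOLLOW(<G>): in <H>::=q <G> r <G> (occurrence 1), <G> is followed by r <G> with FIRST {r}; in <H>::=q <G> r <G> (occurrence 2), the suffix after <G> is empty, so FOLLOW(<G>) ⊇ FOLLOW(<H>) = {q}. Thus FOLLOW(<G>) = {q, r}.

{$, q, w}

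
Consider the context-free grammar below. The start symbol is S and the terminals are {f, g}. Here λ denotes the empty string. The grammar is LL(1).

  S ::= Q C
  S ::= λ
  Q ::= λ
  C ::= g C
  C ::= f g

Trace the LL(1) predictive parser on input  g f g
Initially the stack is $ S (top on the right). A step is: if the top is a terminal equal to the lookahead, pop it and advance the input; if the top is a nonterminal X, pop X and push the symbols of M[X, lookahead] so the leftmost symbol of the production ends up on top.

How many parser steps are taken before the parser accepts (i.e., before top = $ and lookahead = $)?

     Stack  Input    Action
  1  $ S    g f g $  expand S ::= Q C
  2  $ C Q  g f g $  expand Q ::= λ
  3  $ C    g f g $  expand C ::= g C
  4  $ C g  g f g $  match g
  5  $ C    f g $    expand C ::= f g
  6  $ g f  f g $    match f
  7  $ g    g $      match g
Accept reached after 7 steps.

7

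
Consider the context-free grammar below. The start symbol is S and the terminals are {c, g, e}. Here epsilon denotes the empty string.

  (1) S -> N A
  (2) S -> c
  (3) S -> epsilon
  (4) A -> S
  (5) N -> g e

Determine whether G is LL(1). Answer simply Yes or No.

FIRST(S) = {epsilon, c, g}
FIRST(A) = {epsilon, c, g}
FIRST(N) = {g}
FOLLOW(S) = {$}
FOLLOW(A) = {$}
FOLLOW(N) = {$, c, g}
Each cell of M receives at most one production.

Yes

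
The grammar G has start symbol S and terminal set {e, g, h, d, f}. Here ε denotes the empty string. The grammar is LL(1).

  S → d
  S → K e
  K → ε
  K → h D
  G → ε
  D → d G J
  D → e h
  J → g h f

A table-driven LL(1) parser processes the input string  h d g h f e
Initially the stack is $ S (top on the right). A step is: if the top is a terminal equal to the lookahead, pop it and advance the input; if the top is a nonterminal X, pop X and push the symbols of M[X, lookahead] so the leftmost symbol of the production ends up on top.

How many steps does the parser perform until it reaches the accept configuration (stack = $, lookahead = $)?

11

step 1: stack=$ S  input=h d g h f e $  — expand S → K e
step 2: stack=$ e K  input=h d g h f e $  — expand K → h D
step 3: stack=$ e D h  input=h d g h f e $  — match h
step 4: stack=$ e D  input=d g h f e $  — expand D → d G J
step 5: stack=$ e J G d  input=d g h f e $  — match d
step 6: stack=$ e J G  input=g h f e $  — expand G → ε
step 7: stack=$ e J  input=g h f e $  — expand J → g h f
step 8: stack=$ e f h g  input=g h f e $  — match g
step 9: stack=$ e f h  input=h f e $  — match h
step 10: stack=$ e f  input=f e $  — match f
step 11: stack=$ e  input=e $  — match e
Accept reached after 11 steps.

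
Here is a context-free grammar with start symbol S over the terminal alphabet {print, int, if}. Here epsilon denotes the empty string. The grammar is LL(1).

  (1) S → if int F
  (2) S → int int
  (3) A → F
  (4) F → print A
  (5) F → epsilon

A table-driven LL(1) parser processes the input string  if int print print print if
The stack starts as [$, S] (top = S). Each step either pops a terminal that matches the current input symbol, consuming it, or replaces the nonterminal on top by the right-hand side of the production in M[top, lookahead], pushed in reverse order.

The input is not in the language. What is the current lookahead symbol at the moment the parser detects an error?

if

step 1: stack=$ S  input=if int print print print if $  — expand S → if int F
step 2: stack=$ F int if  input=if int print print print if $  — match if
step 3: stack=$ F int  input=int print print print if $  — match int
step 4: stack=$ F  input=print print print if $  — expand F → print A
step 5: stack=$ A print  input=print print print if $  — match print
step 6: stack=$ A  input=print print if $  — expand A → F
step 7: stack=$ F  input=print print if $  — expand F → print A
step 8: stack=$ A print  input=print print if $  — match print
step 9: stack=$ A  input=print if $  — expand A → F
step 10: stack=$ F  input=print if $  — expand F → print A
step 11: stack=$ A print  input=print if $  — match print
step 12: stack=$ A  input=if $  — error: M[A, if] is empty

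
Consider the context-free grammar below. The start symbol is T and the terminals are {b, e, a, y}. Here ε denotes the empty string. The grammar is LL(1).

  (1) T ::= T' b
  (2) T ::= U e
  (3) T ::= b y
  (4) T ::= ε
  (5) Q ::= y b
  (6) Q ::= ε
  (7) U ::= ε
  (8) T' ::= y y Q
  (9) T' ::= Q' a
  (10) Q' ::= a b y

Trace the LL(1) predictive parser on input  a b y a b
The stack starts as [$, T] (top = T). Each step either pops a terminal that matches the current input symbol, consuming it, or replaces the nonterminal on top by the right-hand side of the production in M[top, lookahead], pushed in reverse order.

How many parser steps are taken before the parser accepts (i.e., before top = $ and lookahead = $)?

8

     Stack        Input        Action
  1  $ T          a b y a b $  expand T ::= T' b
  2  $ b T'       a b y a b $  expand T' ::= Q' a
  3  $ b a Q'     a b y a b $  expand Q' ::= a b y
  4  $ b a y b a  a b y a b $  match a
  5  $ b a y b    b y a b $    match b
  6  $ b a y      y a b $      match y
  7  $ b a        a b $        match a
  8  $ b          b $          match b
Accept reached after 8 steps.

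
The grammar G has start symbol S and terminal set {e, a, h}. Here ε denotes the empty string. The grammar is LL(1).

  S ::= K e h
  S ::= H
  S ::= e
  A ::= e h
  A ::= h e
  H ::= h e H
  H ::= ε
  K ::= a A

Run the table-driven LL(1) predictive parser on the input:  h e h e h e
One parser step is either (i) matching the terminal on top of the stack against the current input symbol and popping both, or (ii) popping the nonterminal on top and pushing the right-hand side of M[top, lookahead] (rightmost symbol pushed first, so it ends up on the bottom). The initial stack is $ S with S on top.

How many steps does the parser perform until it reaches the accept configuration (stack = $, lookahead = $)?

11

step 1: stack=$ S  input=h e h e h e $  — expand S ::= H
step 2: stack=$ H  input=h e h e h e $  — expand H ::= h e H
step 3: stack=$ H e h  input=h e h e h e $  — match h
step 4: stack=$ H e  input=e h e h e $  — match e
step 5: stack=$ H  input=h e h e $  — expand H ::= h e H
step 6: stack=$ H e h  input=h e h e $  — match h
step 7: stack=$ H e  input=e h e $  — match e
step 8: stack=$ H  input=h e $  — expand H ::= h e H
step 9: stack=$ H e h  input=h e $  — match h
step 10: stack=$ H e  input=e $  — match e
step 11: stack=$ H  input=$  — expand H ::= ε
Accept reached after 11 steps.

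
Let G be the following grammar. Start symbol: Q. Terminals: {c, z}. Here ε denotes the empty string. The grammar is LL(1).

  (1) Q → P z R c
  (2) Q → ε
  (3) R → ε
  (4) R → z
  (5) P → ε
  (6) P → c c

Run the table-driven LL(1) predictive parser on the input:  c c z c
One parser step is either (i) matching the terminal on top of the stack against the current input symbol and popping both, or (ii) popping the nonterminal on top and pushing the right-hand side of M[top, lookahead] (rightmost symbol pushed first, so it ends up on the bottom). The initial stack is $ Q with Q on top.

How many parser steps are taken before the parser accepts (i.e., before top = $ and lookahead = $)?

7

step 1: stack=$ Q  input=c c z c $  — expand Q → P z R c
step 2: stack=$ c R z P  input=c c z c $  — expand P → c c
step 3: stack=$ c R z c c  input=c c z c $  — match c
step 4: stack=$ c R z c  input=c z c $  — match c
step 5: stack=$ c R z  input=z c $  — match z
step 6: stack=$ c R  input=c $  — expand R → ε
step 7: stack=$ c  input=c $  — match c
Accept reached after 7 steps.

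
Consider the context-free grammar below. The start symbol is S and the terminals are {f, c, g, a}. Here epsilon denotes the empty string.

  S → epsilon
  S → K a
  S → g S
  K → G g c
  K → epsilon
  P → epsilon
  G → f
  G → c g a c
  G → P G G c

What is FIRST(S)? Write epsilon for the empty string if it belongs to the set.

{epsilon, a, c, f, g}

FIRST(P): from P→epsilon we get {epsilon}. So FIRST(P) = {epsilon}.
FIRST(G): from G→f we get {f}; from G→c g a c we get {c}; from G→P G G c we get {c, f}. So FIRST(G) = {c, f}.
FIRST(K): from K→G g c we get {c, f}; from K→epsilon we get {epsilon}. So FIRST(K) = {epsilon, c, f}.
FIRST(S): from S→epsilon we get {epsilon}; from S→K a we get {a, c, f}; from S→g S we get {g}. So FIRST(S) = {epsilon, a, c, f, g}.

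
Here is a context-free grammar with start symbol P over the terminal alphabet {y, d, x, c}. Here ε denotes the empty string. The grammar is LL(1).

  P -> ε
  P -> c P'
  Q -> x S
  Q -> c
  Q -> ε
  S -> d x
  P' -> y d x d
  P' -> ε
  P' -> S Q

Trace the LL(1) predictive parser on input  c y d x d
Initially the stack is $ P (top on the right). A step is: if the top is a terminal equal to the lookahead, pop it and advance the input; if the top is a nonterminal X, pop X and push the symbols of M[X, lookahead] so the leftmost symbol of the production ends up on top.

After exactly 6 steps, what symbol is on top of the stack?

step 1: stack=$ P  input=c y d x d $  — expand P -> c P'
step 2: stack=$ P' c  input=c y d x d $  — match c
step 3: stack=$ P'  input=y d x d $  — expand P' -> y d x d
step 4: stack=$ d x d y  input=y d x d $  — match y
step 5: stack=$ d x d  input=d x d $  — match d
step 6: stack=$ d x  input=x d $  — match x
Stack after step 6: $ d (top = d).

d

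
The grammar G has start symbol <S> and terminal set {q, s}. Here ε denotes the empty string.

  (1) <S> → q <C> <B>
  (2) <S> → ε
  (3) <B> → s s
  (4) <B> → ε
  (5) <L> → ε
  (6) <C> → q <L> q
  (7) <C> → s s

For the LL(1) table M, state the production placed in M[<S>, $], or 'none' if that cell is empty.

FIRST(<S>) = {ε, q}
FIRST(<B>) = {ε, s}
FIRST(<L>) = {ε}
FIRST(<C>) = {q, s}
FOLLOW(<S>) includes $ since <S> is the start symbol.
FOLLOW(<S>): <S> appears on no right-hand side. Thus FOLLOW(<S>) = {$}.
For <S> → q <C> <B>: FIRST(q <C> <B>) = {q}, so it goes in M[<S>, t] for t ∈ {q}.
For <S> → ε: FIRST(ε) = {ε}, so it goes in M[<S>, t] for t ∈ {}; since ε ∈ FIRST, also for every t ∈ FOLLOW(<S>) = {$}.

<S> → ε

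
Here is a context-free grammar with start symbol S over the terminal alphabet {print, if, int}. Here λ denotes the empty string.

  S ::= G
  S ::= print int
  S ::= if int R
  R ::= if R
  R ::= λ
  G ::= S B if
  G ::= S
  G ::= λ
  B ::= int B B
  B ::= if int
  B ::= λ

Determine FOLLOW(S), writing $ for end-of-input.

FIRST(R): from R::=if R we get {if}; from R::=λ we get {λ}. So FIRST(R) = {λ, if}.
FIRST(B): from B::=int B B we get {int}; from B::=if int we get {if}; from B::=λ we get {λ}. So FIRST(B) = {λ, if, int}.
FIRST(S): from S::=G we get {λ, if, int, print}; from S::=print int we get {print}; from S::=if int R we get {if}. So FIRST(S) = {λ, if, int, print}.
FIRST(G): from G::=S B if we get {if, int, print}; from G::=S we get {λ, if, int, print}; from G::=λ we get {λ}. So FIRST(G) = {λ, if, int, print}.
FOLLOW(S) includes $ since S is the start symbol.
FOLLOW(B): in G::=S B if, B is followed by if with FIRST {if}; in B::=int B B (occurrence 1), B is followed by B with FIRST {λ, if, int}; in B::=int B B (occurrence 1), the suffix after B is nullable (adds nothing new); in B::=int B B (occurrence 2), the suffix after B is empty (adds nothing new). Thus FOLLOW(B) = {if, int}.
FOLLOW(S): in G::=S B if, S is followed by B if with FIRST {if, int}; in G::=S, the suffix after S is empty, so FOLLOW(S) ⊇ FOLLOW(G) = {$, if, int}. Thus FOLLOW(S) = {$, if, int}.
FOLLOW(R): in S::=if int R, the suffix after R is empty, so FOLLOW(R) ⊇ FOLLOW(S) = {$, if, int}; in R::=if R, the suffix after R is empty (adds nothing new). Thus FOLLOW(R) = {$, if, int}.
FOLLOW(G): in S::=G, the suffix after G is empty, so FOLLOW(G) ⊇ FOLLOW(S) = {$, if, int}. Thus FOLLOW(G) = {$, if, int}.

{$, if, int}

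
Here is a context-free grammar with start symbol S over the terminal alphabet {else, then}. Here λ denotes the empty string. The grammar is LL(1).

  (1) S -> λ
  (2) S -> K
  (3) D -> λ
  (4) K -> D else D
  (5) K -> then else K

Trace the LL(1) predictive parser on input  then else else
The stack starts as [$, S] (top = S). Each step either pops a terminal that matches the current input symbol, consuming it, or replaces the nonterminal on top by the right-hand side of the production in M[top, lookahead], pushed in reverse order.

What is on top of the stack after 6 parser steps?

else

     Stack          Input             Action
  1  $ S            then else else $  expand S -> K
  2  $ K            then else else $  expand K -> then else K
  3  $ K else then  then else else $  match then
  4  $ K else       else else $       match else
  5  $ K            else $            expand K -> D else D
  6  $ D else D     else $            expand D -> λ
Stack after step 6: $ D else (top = else).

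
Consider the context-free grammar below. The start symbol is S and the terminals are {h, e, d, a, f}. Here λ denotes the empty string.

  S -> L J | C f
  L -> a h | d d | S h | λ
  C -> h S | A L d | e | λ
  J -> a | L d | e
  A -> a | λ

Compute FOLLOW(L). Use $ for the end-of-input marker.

{a, d, e, f, h}

FIRST(A): from A->a we get {a}; from A->λ we get {λ}. So FIRST(A) = {λ, a}.
FIRST(S): from S->L J we get {a, d, e, f, h}; from S->C f we get {a, d, e, f, h}. So FIRST(S) = {a, d, e, f, h}.
FIRST(L): from L->a h we get {a}; from L->d d we get {d}; from L->S h we get {a, d, e, f, h}; from L->λ we get {λ}. So FIRST(L) = {λ, a, d, e, f, h}.
FIRST(C): from C->h S we get {h}; from C->A L d we get {a, d, e, f, h}; from C->e we get {e}; from C->λ we get {λ}. So FIRST(C) = {λ, a, d, e, f, h}.
FIRST(J): from J->a we get {a}; from J->L d we get {a, d, e, f, h}; from J->e we get {e}. So FIRST(J) = {a, d, e, f, h}.
FOLLOW(S) includes $ since S is the start symbol.
FOLLOW(L): in S->L J, L is followed by J with FIRST {a, d, e, f, h}; in C->A L d, L is followed by d with FIRST {d}; in J->L d, L is followed by d with FIRST {d}. Thus FOLLOW(L) = {a, d, e, f, h}.
FOLLOW(C): in S->C f, C is followed by f with FIRST {f}. Thus FOLLOW(C) = {f}.
FOLLOW(S): in L->S h, S is followed by h with FIRST {h}; in C->h S, the suffix after S is empty, so FOLLOW(S) ⊇ FOLLOW(C) = {f}. Thus FOLLOW(S) = {$, f, h}.
FOLLOW(J): in S->L J, the suffix after J is empty, so FOLLOW(J) ⊇ FOLLOW(S) = {$, f, h}. Thus FOLLOW(J) = {$, f, h}.
FOLLOW(A): in C->A L d, A is followed by L d with FIRST {a, d, e, f, h}. Thus FOLLOW(A) = {a, d, e, f, h}.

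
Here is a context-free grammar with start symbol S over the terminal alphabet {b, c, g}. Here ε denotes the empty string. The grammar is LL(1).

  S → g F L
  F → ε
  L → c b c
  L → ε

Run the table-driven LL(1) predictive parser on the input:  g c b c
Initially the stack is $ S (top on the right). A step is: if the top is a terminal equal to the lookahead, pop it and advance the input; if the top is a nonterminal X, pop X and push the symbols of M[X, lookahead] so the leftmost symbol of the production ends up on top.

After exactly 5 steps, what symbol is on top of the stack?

b

step 1: stack=$ S  input=g c b c $  — expand S → g F L
step 2: stack=$ L F g  input=g c b c $  — match g
step 3: stack=$ L F  input=c b c $  — expand F → ε
step 4: stack=$ L  input=c b c $  — expand L → c b c
step 5: stack=$ c b c  input=c b c $  — match c
Stack after step 5: $ c b (top = b).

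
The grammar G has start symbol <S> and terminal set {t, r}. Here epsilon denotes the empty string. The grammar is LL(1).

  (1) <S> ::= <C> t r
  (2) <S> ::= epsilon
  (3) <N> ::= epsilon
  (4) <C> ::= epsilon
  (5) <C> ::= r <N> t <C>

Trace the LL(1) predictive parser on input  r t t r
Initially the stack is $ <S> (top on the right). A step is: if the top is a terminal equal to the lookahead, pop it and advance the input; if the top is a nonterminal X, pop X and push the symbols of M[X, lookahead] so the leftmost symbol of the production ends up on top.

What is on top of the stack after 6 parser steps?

t

step 1: stack=$ <S>  input=r t t r $  — expand <S> ::= <C> t r
step 2: stack=$ r t <C>  input=r t t r $  — expand <C> ::= r <N> t <C>
step 3: stack=$ r t <C> t <N> r  input=r t t r $  — match r
step 4: stack=$ r t <C> t <N>  input=t t r $  — expand <N> ::= epsilon
step 5: stack=$ r t <C> t  input=t t r $  — match t
step 6: stack=$ r t <C>  input=t r $  — expand <C> ::= epsilon
Stack after step 6: $ r t (top = t).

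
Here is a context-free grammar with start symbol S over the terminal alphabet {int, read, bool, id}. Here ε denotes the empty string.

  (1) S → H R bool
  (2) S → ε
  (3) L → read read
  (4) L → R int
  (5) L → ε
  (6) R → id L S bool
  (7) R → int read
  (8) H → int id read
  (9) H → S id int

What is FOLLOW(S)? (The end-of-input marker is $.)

FIRST(R): from R→id L S bool we get {id}; from R→int read we get {int}. So FIRST(R) = {id, int}.
FIRST(L): from L→read read we get {read}; from L→R int we get {id, int}; from L→ε we get {ε}. So FIRST(L) = {ε, id, int, read}.
FIRST(S): from S→H R bool we get {id, int}; from S→ε we get {ε}. So FIRST(S) = {ε, id, int}.
FIRST(H): from H→int id read we get {int}; from H→S id int we get {id, int}. So FIRST(H) = {id, int}.
FOLLOW(S) includes $ since S is the start symbol.
FOLLOW(S): in R→id L S bool, S is followed by bool with FIRST {bool}; in H→S id int, S is followed by id int with FIRST {id}. Thus FOLLOW(S) = {$, bool, id}.
FOLLOW(L): in R→id L S bool, L is followed by S bool with FIRST {bool, id, int}. Thus FOLLOW(L) = {bool, id, int}.
FOLLOW(R): in S→H R bool, R is followed by bool with FIRST {bool}; in L→R int, R is followed by int with FIRST {int}. Thus FOLLOW(R) = {bool, int}.
FOLLOW(H): in S→H R bool, H is followed by R bool with FIRST {id, int}. Thus FOLLOW(H) = {id, int}.

{$, bool, id}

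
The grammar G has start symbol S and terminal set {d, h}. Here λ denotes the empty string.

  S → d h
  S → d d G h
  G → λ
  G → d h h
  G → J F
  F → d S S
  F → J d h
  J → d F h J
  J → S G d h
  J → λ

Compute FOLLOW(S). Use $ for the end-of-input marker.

FIRST(S): from S→d h we get {d}; from S→d d G h we get {d}. So FIRST(S) = {d}.
FIRST(J): from J→d F h J we get {d}; from J→S G d h we get {d}; from J→λ we get {λ}. So FIRST(J) = {λ, d}.
FIRST(F): from F→d S S we get {d}; from F→J d h we get {d}. So FIRST(F) = {d}.
FIRST(G): from G→λ we get {λ}; from G→d h h we get {d}; from G→J F we get {d}. So FIRST(G) = {λ, d}.
FOLLOW(S) includes $ since S is the start symbol.
FOLLOW(G): in S→d d G h, G is followed by h with FIRST {h}; in J→S G d h, G is followed by d h with FIRST {d}. Thus FOLLOW(G) = {d, h}.
FOLLOW(F): in G→J F, the suffix after F is empty, so FOLLOW(F) ⊇ FOLLOW(G) = {d, h}; in J→d F h J, F is followed by h J with FIRST {h}. Thus FOLLOW(F) = {d, h}.
FOLLOW(S): in F→d S S (occurrence 1), S is followed by S with FIRST {d}; in F→d S S (occurrence 2), the suffix after S is empty, so FOLLOW(S) ⊇ FOLLOW(F) = {d, h}; in J→S G d h, S is followed by G d h with FIRST {d}. Thus FOLLOW(S) = {$, d, h}.
FOLLOW(J): in G→J F, J is followed by F with FIRST {d}; in F→J d h, J is followed by d h with FIRST {d}; in J→d F h J, the suffix after J is empty (adds nothing new). Thus FOLLOW(J) = {d}.

{$, d, h}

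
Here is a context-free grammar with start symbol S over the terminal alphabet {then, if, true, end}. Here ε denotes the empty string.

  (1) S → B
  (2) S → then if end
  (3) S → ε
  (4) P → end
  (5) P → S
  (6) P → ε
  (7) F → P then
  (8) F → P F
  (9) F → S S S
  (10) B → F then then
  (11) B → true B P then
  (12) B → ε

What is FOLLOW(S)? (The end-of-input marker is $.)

FIRST(S): from S→B we get {ε, end, then, true}; from S→then if end we get {then}; from S→ε we get {ε}. So FIRST(S) = {ε, end, then, true}.
FIRST(P): from P→end we get {end}; from P→S we get {ε, end, then, true}; from P→ε we get {ε}. So FIRST(P) = {ε, end, then, true}.
FIRST(F): from F→P then we get {end, then, true}; from F→P F we get {ε, end, then, true}; from F→S S S we get {ε, end, then, true}. So FIRST(F) = {ε, end, then, true}.
FIRST(B): from B→F then then we get {end, then, true}; from B→true B P then we get {true}; from B→ε we get {ε}. So FIRST(B) = {ε, end, then, true}.
FOLLOW(S) includes $ since S is the start symbol.
FOLLOW(F): in F→P F, the suffix after F is empty (adds nothing new); in B→F then then, F is followed by then then with FIRST {then}. Thus FOLLOW(F) = {then}.
FOLLOW(P): in F→P then, P is followed by then with FIRST {then}; in F→P F, P is followed by F with FIRST {ε, end, then, true}; in F→P F, the suffix after P is nullable, so FOLLOW(P) ⊇ FOLLOW(F) = {then}; in B→true B P then, P is followed by then with FIRST {then}. Thus FOLLOW(P) = {end, then, true}.
FOLLOW(S): in P→S, the suffix after S is empty, so FOLLOW(S) ⊇ FOLLOW(P) = {end, then, true}; in F→S S S (occurrence 1), S is followed by S S with FIRST {ε, end, then, true}; in F→S S S (occurrence 1), the suffix after S is nullable, so FOLLOW(S) ⊇ FOLLOW(F) = {then}; in F→S S S (occurrence 2), S is followed by S with FIRST {ε, end, then, true}; in F→S S S (occurrence 2), the suffix after S is nullable, so FOLLOW(S) ⊇ FOLLOW(F) = {then}; in F→S S S (occurrence 3), the suffix after S is empty, so FOLLOW(S) ⊇ FOLLOW(F) = {then}. Thus FOLLOW(S) = {$, end, then, true}.
FOLLOW(B): in S→B, the suffix after B is empty, so FOLLOW(B) ⊇ FOLLOW(S) = {$, end, then, true}; in B→true B P then, B is followed by P then with FIRST {end, then, true}. Thus FOLLOW(B) = {$, end, then, true}.

{$, end, then, true}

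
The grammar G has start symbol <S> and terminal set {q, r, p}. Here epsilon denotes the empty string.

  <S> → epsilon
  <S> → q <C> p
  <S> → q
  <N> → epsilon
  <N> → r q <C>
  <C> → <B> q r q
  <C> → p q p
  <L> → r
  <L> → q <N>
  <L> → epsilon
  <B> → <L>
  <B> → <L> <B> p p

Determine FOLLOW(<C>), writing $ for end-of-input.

FIRST(<S>) = {epsilon, q}
FIRST(<N>) = {epsilon, r}
FIRST(<L>) = {epsilon, q, r}
FIRST(<B>) = {epsilon, p, q, r}  (via <L>, <L> <B> p p)
FIRST(<C>) = {p, q, r}  (via <B> q r q)
FOLLOW(<S>) includes $ since <S> is the start symbol.
FOLLOW(<S>): <S> appears on no right-hand side. Thus FOLLOW(<S>) = {$}.
FOLLOW(<B>): in <C>→<B> q r q, <B> is followed by q r q with FIRST {q}; in <B>→<L> <B> p p, <B> is followed by p p with FIRST {p}. Thus FOLLOW(<B>) = {p, q}.
FOLLOW(<L>): in <B>→<L>, the suffix after <L> is empty, so FOLLOW(<L>) ⊇ FOLLOW(<B>) = {p, q}; in <B>→<L> <B> p p, <L> is followed by <B> p p with FIRST {p, q, r}. Thus FOLLOW(<L>) = {p, q, r}.
FOLLOW(<N>): in <L>→q <N>, the suffix after <N> is empty, so FOLLOW(<N>) ⊇ FOLLOW(<L>) = {p, q, r}. Thus FOLLOW(<N>) = {p, q, r}.
FOLLOW(<C>): in <S>→q <C> p, <C> is followed by p with FIRST {p}; in <N>→r q <C>, the suffix after <C> is empty, so FOLLOW(<C>) ⊇ FOLLOW(<N>) = {p, q, r}. Thus FOLLOW(<C>) = {p, q, r}.

{p, q, r}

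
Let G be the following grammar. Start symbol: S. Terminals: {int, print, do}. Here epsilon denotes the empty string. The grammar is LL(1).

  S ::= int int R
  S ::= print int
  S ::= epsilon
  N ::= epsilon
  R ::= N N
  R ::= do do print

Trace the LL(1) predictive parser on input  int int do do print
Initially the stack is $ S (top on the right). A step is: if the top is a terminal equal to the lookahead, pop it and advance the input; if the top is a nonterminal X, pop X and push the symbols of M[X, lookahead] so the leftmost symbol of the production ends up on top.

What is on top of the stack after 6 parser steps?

step 1: stack=$ S  input=int int do do print $  — expand S ::= int int R
step 2: stack=$ R int int  input=int int do do print $  — match int
step 3: stack=$ R int  input=int do do print $  — match int
step 4: stack=$ R  input=do do print $  — expand R ::= do do print
step 5: stack=$ print do do  input=do do print $  — match do
step 6: stack=$ print do  input=do print $  — match do
Stack after step 6: $ print (top = print).

print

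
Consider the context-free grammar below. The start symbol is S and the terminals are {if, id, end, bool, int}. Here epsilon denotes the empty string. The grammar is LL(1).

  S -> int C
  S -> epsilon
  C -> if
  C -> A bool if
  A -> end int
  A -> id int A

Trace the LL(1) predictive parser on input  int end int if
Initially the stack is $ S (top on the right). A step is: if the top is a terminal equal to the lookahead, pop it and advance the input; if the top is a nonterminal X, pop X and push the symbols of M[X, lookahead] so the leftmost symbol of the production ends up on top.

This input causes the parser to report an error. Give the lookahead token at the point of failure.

if

step 1: stack=$ S  input=int end int if $  — expand S -> int C
step 2: stack=$ C int  input=int end int if $  — match int
step 3: stack=$ C  input=end int if $  — expand C -> A bool if
step 4: stack=$ if bool A  input=end int if $  — expand A -> end int
step 5: stack=$ if bool int end  input=end int if $  — match end
step 6: stack=$ if bool int  input=int if $  — match int
step 7: stack=$ if bool  input=if $  — error: top is terminal bool but lookahead is if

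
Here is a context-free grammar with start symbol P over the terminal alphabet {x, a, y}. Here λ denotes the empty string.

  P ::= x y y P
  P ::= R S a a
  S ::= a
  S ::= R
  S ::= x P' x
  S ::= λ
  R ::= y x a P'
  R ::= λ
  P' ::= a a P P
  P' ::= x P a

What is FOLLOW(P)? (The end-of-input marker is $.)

FIRST(R): from R::=y x a P' we get {y}; from R::=λ we get {λ}. So FIRST(R) = {λ, y}.
FIRST(P'): from P'::=a a P P we get {a}; from P'::=x P a we get {x}. So FIRST(P') = {a, x}.
FIRST(S): from S::=a we get {a}; from S::=R we get {λ, y}; from S::=x P' x we get {x}; from S::=λ we get {λ}. So FIRST(S) = {λ, a, x, y}.
FIRST(P): from P::=x y y P we get {x}; from P::=R S a a we get {a, x, y}. So FIRST(P) = {a, x, y}.
FOLLOW(P) includes $ since P is the start symbol.
FOLLOW(S): in P::=R S a a, S is followed by a a with FIRST {a}. Thus FOLLOW(S) = {a}.
FOLLOW(R): in P::=R S a a, R is followed by S a a with FIRST {a, x, y}; in S::=R, the suffix after R is empty, so FOLLOW(R) ⊇ FOLLOW(S) = {a}. Thus FOLLOW(R) = {a, x, y}.
FOLLOW(P'): in S::=x P' x, P' is followed by x with FIRST {x}; in R::=y x a P', the suffix after P' is empty, so FOLLOW(P') ⊇ FOLLOW(R) = {a, x, y}. Thus FOLLOW(P') = {a, x, y}.
FOLLOW(P): in P::=x y y P, the suffix after P is empty (adds nothing new); in P'::=a a P P (occurrence 1), P is followed by P with FIRST {a, x, y}; in P'::=a a P P (occurrence 2), the suffix after P is empty, so FOLLOW(P) ⊇ FOLLOW(P') = {a, x, y}; in P'::=x P a, P is followed by a with FIRST {a}. Thus FOLLOW(P) = {$, a, x, y}.

{$, a, x, y}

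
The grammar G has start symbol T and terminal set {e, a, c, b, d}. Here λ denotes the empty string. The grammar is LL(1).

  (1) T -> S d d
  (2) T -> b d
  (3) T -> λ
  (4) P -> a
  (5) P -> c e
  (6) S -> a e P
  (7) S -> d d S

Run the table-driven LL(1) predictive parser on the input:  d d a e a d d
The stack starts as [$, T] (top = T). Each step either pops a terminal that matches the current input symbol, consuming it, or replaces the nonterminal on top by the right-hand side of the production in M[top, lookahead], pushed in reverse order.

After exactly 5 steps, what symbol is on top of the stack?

a

step 1: stack=$ T  input=d d a e a d d $  — expand T -> S d d
step 2: stack=$ d d S  input=d d a e a d d $  — expand S -> d d S
step 3: stack=$ d d S d d  input=d d a e a d d $  — match d
step 4: stack=$ d d S d  input=d a e a d d $  — match d
step 5: stack=$ d d S  input=a e a d d $  — expand S -> a e P
Stack after step 5: $ d d P e a (top = a).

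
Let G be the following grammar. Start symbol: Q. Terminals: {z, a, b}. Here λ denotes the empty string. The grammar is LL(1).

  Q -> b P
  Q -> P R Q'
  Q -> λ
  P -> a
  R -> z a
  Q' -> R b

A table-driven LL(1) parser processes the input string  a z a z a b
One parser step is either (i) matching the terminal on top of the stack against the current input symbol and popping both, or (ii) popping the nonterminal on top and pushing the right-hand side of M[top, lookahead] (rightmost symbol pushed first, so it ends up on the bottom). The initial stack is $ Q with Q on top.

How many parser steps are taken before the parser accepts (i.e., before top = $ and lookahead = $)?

step 1: stack=$ Q  input=a z a z a b $  — expand Q -> P R Q'
step 2: stack=$ Q' R P  input=a z a z a b $  — expand P -> a
step 3: stack=$ Q' R a  input=a z a z a b $  — match a
step 4: stack=$ Q' R  input=z a z a b $  — expand R -> z a
step 5: stack=$ Q' a z  input=z a z a b $  — match z
step 6: stack=$ Q' a  input=a z a b $  — match a
step 7: stack=$ Q'  input=z a b $  — expand Q' -> R b
step 8: stack=$ b R  input=z a b $  — expand R -> z a
step 9: stack=$ b a z  input=z a b $  — match z
step 10: stack=$ b a  input=a b $  — match a
step 11: stack=$ b  input=b $  — match b
Accept reached after 11 steps.

11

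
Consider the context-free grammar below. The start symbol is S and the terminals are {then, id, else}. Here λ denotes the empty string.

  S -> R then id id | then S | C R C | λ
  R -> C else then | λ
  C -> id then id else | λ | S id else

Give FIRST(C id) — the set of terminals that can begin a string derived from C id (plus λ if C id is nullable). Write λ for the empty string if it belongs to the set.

FIRST(S): from S->R then id id we get {else, id, then}; from S->then S we get {then}; from S->C R C we get {λ, else, id, then}; from S->λ we get {λ}. So FIRST(S) = {λ, else, id, then}.
FIRST(C): from C->id then id else we get {id}; from C->λ we get {λ}; from C->S id else we get {else, id, then}. So FIRST(C) = {λ, else, id, then}.
FIRST(R): from R->C else then we get {else, id, then}; from R->λ we get {λ}. So FIRST(R) = {λ, else, id, then}.
FIRST(C id): take FIRST of each symbol in turn, carrying on past any symbol whose FIRST contains λ; result {else, id, then}.

{else, id, then}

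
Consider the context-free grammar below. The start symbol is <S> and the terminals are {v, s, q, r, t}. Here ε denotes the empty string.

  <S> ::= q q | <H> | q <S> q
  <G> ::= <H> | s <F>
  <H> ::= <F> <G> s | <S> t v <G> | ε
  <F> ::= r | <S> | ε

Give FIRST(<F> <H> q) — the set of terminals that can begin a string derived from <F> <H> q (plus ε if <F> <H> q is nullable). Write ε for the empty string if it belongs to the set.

FIRST(<S>): from <S>::=q q we get {q}; from <S>::=<H> we get {ε, q, r, s, t}; from <S>::=q <S> q we get {q}. So FIRST(<S>) = {ε, q, r, s, t}.
FIRST(<F>): from <F>::=r we get {r}; from <F>::=<S> we get {ε, q, r, s, t}; from <F>::=ε we get {ε}. So FIRST(<F>) = {ε, q, r, s, t}.
FIRST(<G>): from <G>::=<H> we get {ε, q, r, s, t}; from <G>::=s <F> we get {s}. So FIRST(<G>) = {ε, q, r, s, t}.
FIRST(<H>): from <H>::=<F> <G> s we get {q, r, s, t}; from <H>::=<S> t v <G> we get {q, r, s, t}; from <H>::=ε we get {ε}. So FIRST(<H>) = {ε, q, r, s, t}.
FIRST(<F> <H> q): take FIRST of each symbol in turn, carrying on past any symbol whose FIRST contains ε; result {q, r, s, t}.

{q, r, s, t}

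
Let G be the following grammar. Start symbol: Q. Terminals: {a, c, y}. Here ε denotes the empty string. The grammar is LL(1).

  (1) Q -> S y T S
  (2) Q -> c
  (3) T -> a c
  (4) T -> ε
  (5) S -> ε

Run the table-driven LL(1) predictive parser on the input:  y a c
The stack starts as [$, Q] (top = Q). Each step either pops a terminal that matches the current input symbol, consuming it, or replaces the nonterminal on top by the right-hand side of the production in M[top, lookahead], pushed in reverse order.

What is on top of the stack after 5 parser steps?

c

step 1: stack=$ Q  input=y a c $  — expand Q -> S y T S
step 2: stack=$ S T y S  input=y a c $  — expand S -> ε
step 3: stack=$ S T y  input=y a c $  — match y
step 4: stack=$ S T  input=a c $  — expand T -> a c
step 5: stack=$ S c a  input=a c $  — match a
Stack after step 5: $ S c (top = c).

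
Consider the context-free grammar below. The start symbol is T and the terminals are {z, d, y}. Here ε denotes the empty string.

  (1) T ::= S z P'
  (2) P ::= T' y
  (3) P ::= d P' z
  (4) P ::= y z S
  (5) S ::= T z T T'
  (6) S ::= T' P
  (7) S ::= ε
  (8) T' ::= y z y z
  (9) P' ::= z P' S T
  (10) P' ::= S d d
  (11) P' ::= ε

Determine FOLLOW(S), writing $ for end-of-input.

FIRST(T'): from T'::=y z y z we get {y}. So FIRST(T') = {y}.
FIRST(P): from P::=T' y we get {y}; from P::=d P' z we get {d}; from P::=y z S we get {y}. So FIRST(P) = {d, y}.
FIRST(T): from T::=S z P' we get {y, z}. So FIRST(T) = {y, z}.
FIRST(S): from S::=T z T T' we get {y, z}; from S::=T' P we get {y}; from S::=ε we get {ε}. So FIRST(S) = {ε, y, z}.
FIRST(P'): from P'::=z P' S T we get {z}; from P'::=S d d we get {d, y, z}; from P'::=ε we get {ε}. So FIRST(P') = {ε, d, y, z}.
FOLLOW(T) includes $ since T is the start symbol.
FOLLOW(T): in S::=T z T T' (occurrence 1), T is followed by z T T' with FIRST {z}; in S::=T z T T' (occurrence 2), T is followed by T' with FIRST {y}; in P'::=z P' S T, the suffix after T is empty, so FOLLOW(T) ⊇ FOLLOW(P') = {$, y, z}. Thus FOLLOW(T) = {$, y, z}.
FOLLOW(P'): in T::=S z P', the suffix after P' is empty, so FOLLOW(P') ⊇ FOLLOW(T) = {$, y, z}; in P::=d P' z, P' is followed by z with FIRST {z}; in P'::=z P' S T, P' is followed by S T with FIRST {y, z}. Thus FOLLOW(P') = {$, y, z}.
FOLLOW(P): in S::=T' P, the suffix after P is empty, so FOLLOW(P) ⊇ FOLLOW(S) = {d, y, z}. Thus FOLLOW(P) = {d, y, z}.
FOLLOW(S): in T::=S z P', S is followed by z P' with FIRST {z}; in P::=y z S, the suffix after S is empty, so FOLLOW(S) ⊇ FOLLOW(P) = {d, y, z}; in P'::=z P' S T, S is followed by T with FIRST {y, z}; in P'::=S d d, S is followed by d d with FIRST {d}. Thus FOLLOW(S) = {d, y, z}.
FOLLOW(T'): in P::=T' y, T' is followed by y with FIRST {y}; in S::=T z T T', the suffix after T' is empty, so FOLLOW(T') ⊇ FOLLOW(S) = {d, y, z}; in S::=T' P, T' is followed by P with FIRST {d, y}. Thus FOLLOW(T') = {d, y, z}.

{d, y, z}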